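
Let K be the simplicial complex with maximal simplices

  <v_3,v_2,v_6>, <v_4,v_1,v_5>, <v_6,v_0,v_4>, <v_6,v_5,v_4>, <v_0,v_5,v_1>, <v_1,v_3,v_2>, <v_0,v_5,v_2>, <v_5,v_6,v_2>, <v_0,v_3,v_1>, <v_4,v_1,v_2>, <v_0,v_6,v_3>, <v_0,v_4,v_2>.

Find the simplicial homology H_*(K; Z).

Fix the vertex order v_0 < v_1 < v_2 < v_3 < v_4 < v_5 < v_6 and write every simplex with vertices in increasing order. Then dim K = 2 and the simplices of K are:

  0-simplices (7): [v_0], [v_1], [v_2], [v_3], [v_4], [v_5], [v_6]
  1-simplices (18): (18 of them)
  2-simplices (12): (12 of them)

giving chain groups C_0 ≅ Z^7, C_1 ≅ Z^18, C_2 ≅ Z^12.

Boundary ∂_1: C_1 → C_0 maps an edge to its endpoints' difference, ∂[p,q] = q − p.
This gives a 7×18 integer matrix of rank 6; reducing to Smith normal form yields diagonal entries (1,1,1,1,1,1).

Boundary ∂_2: C_2 → C_1 acts by ∂[p,q,r] = [q,r] − [p,r] + [p,q]. For instance
  ∂[v_1,v_2,v_4] = [v_2,v_4] − [v_1,v_4] + [v_1,v_2],
  ∂[v_0,v_2,v_4] = [v_2,v_4] − [v_0,v_4] + [v_0,v_2].
As a 18×12 matrix over Z this has rank 12, with invariant factors (1,1,1,1,1,1,1,1,1,1,1,2).

Now H_k = ker ∂_k / im ∂_{k+1}, so:

  H_0: rank C_0 − rank ∂_1 = 7 − 6 = 1, and the invariant factors of ∂_1 are all 1, so H_0 = Z.
  H_1: rank ker ∂_1 − rank ∂_2 = (18 − 6) − 12 = 0, and ∂_2 has invariant factor 2 > 1, so H_1 = Z_2.
  H_2: rank ker ∂_2 − rank ∂_3 = (12 − 12) − 0 = 0, and there is no ∂_3, so H_2 = 0.

As a check, the Euler characteristic is 7 − 18 + 12 = 1, which agrees with 1 − 0 + 0 = 1.

H_0 ≅ Z,  H_1 ≅ Z_2,  H_2 = 0.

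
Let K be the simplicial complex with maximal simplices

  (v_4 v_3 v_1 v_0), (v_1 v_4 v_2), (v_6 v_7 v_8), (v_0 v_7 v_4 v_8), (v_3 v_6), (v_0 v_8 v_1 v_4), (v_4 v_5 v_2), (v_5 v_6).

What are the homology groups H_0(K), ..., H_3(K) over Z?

H_0 = Z,  H_1 = Z^2,  H_2 = 0,  H_3 = 0.

Fix the vertex order v_0 < v_1 < v_2 < v_3 < v_4 < v_5 < v_6 < v_7 < v_8 and write every simplex with vertices in increasing order. Then dim K = 3 and the simplices of K are:

  0-simplices (9): [v_0], [v_1], [v_2], [v_3], [v_4], [v_5], [v_6], [v_7], [v_8]
  1-simplices (20): (20 of them)
  2-simplices (13): (13 of them)
  3-simplices (3): [v_0,v_1,v_3,v_4], [v_0,v_1,v_4,v_8], [v_0,v_4,v_7,v_8]

giving chain groups C_0 ≅ Z^9, C_1 ≅ Z^20, C_2 ≅ Z^13, C_3 ≅ Z^3.

Boundary ∂_1: C_1 → C_0 sends each edge [p,q] (with p < q) to q − p. For instance
  ∂[v_1,v_2] = [v_2] − [v_1].
The resulting 9×20 matrix has rank 8, and its Smith normal form has invariant factors (1,1,1,1,1,1,1,1).

The boundary map ∂_2: C_2 → C_1 sends each 2-simplex [p,q,r] to [q,r] − [p,r] + [p,q]. For instance
  ∂[v_0,v_4,v_7] = [v_4,v_7] − [v_0,v_7] + [v_0,v_4],
  ∂[v_1,v_3,v_4] = [v_3,v_4] − [v_1,v_4] + [v_1,v_3].
The 20×13 boundary matrix has rank 10 and Smith normal form diag(1,1,1,1,1,1,1,1,1,1).

The boundary map ∂_3: C_3 → C_2 sends each 3-simplex σ to the alternating sum Σ_i (−1)^i (σ with its i-th vertex removed). For instance
  ∂[v_0,v_1,v_3,v_4] = [v_1,v_3,v_4] − [v_0,v_3,v_4] + [v_0,v_1,v_4] − [v_0,v_1,v_3],
  ∂[v_0,v_1,v_4,v_8] = [v_1,v_4,v_8] − [v_0,v_4,v_8] + [v_0,v_1,v_8] − [v_0,v_1,v_4].
This gives a 13×3 integer matrix of rank 3; reducing to Smith normal form yields diagonal entries (1,1,1).

Computing H_k = (kernel of ∂_k) / (image of ∂_{k+1}):

  H_0: rank C_0 − rank ∂_1 = 9 − 8 = 1, and the invariant factors of ∂_1 are all 1, so H_0 ≅ Z.
  H_1: rank ker ∂_1 − rank ∂_2 = (20 − 8) − 10 = 2, and the invariant factors of ∂_2 are all 1, so H_1 ≅ Z^2.
  H_2: rank ker ∂_2 − rank ∂_3 = (13 − 10) − 3 = 0, and the invariant factors of ∂_3 are all 1, so H_2 ≅ 0.
  H_3: rank ker ∂_3 − rank ∂_4 = (3 − 3) − 0 = 0, and there is no ∂_4, so H_3 ≅ 0.

As a check, the Euler characteristic is 9 − 20 + 13 − 3 = -1, which agrees with 1 − 2 + 0 − 0 = -1.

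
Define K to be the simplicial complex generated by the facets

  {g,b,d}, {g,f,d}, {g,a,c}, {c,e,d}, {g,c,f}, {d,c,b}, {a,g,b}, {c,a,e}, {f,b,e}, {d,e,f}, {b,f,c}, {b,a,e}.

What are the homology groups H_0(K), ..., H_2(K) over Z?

We work with the vertex ordering a < b < c < d < e < f < g. The simplices of K, each written with vertices in increasing order, are:

  0-simplices (7): a, b, c, d, e, f, g
  1-simplices (18): ab, ac, ae, ag, bc, bd, be, bf, bg, cd, ce, cf, cg, de, df, dg, ef, fg
  2-simplices (12): abe, abg, ace, acg, bcd, bcf, bdg, bef, cde, cfg, def, dfg

Hence C_0 ≅ Z^7, C_1 ≅ Z^18, C_2 ≅ Z^12.

Boundary ∂_1: C_1 → C_0 maps an edge to its endpoints' difference, ∂[p,q] = q − p.
This gives a 7×18 integer matrix of rank 6; reducing to Smith normal form yields diagonal entries (1,1,1,1,1,1).

The boundary map ∂_2: C_2 → C_1 acts by ∂[p,q,r] = [q,r] − [p,r] + [p,q]. For instance
  ∂bcd = cd − bd + bc,
  ∂bdg = dg − bg + bd.
The 18×12 boundary matrix has rank 12 and Smith normal form diag(1,1,1,1,1,1,1,1,1,1,1,2).

Computing H_k = (kernel of ∂_k) / (image of ∂_{k+1}):

  H_0: rank C_0 − rank ∂_1 = 7 − 6 = 1, and the invariant factors of ∂_1 are all 1, so H_0 ≅ Z.
  H_1: rank ker ∂_1 − rank ∂_2 = (18 − 6) − 12 = 0, and ∂_2 has invariant factor 2 > 1, so H_1 ≅ Z/2.
  H_2: rank ker ∂_2 − rank ∂_3 = (12 − 12) − 0 = 0, and there is no ∂_3, so H_2 ≅ 0.

As a check, the Euler characteristic is 7 − 18 + 12 = 1, which agrees with 1 − 0 + 0 = 1.
(K is a triangulation of the real projective plane RP^2.)

H_0 = Z,  H_1 = Z/2,  H_2 = 0.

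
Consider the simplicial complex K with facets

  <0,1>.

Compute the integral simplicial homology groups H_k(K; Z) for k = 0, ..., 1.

H_0 ≅ Z,  H_1 = 0.

Take the total order 0 < 1 on the vertex set. Then K (dimension 1) consists of the simplices:

  0-simplices (2): [0], [1]
  1-simplices (1): [0,1]

Hence C_0 ≅ Z^2, C_1 ≅ Z^1.

∂_1: C_1 → C_0 sends each edge [p,q] (with p < q) to q − p. For instance
  ∂[0,1] = [1] − [0].
The 2×1 boundary matrix has rank 1 and Smith normal form diag(1).

From H_k ≅ ker(∂_k) / im(∂_{k+1}) we obtain:

  H_0: rank C_0 − rank ∂_1 = 2 − 1 = 1, and the invariant factors of ∂_1 are all 1, so H_0 = Z.
  H_1: rank ker ∂_1 − rank ∂_2 = (1 − 1) − 0 = 0, and there is no ∂_2, so H_1 = 0.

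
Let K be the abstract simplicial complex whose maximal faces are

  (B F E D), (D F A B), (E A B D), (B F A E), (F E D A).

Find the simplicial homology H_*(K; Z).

H_0 = Z,  H_1 = 0,  H_2 = 0,  H_3 = Z.

Take the total order A < B < D < E < F on the vertex set. Then K (dimension 3) consists of the simplices:

  0-simplices (5): A, B, D, E, F
  1-simplices (10): AB, AD, AE, AF, BD, BE, BF, DE, DF, EF
  2-simplices (10): ABD, ABE, ABF, ADE, ADF, AEF, BDE, BDF, BEF, DEF
  3-simplices (5): ABDE, ABDF, ABEF, ADEF, BDEF

Hence C_0 ≅ Z^5, C_1 ≅ Z^10, C_2 ≅ Z^10, C_3 ≅ Z^5.

Boundary ∂_1: C_1 → C_0 is given by ∂[p,q] = [q] − [p].
The resulting 5×10 matrix has rank 4, and its Smith normal form has invariant factors (1,1,1,1).

The boundary map ∂_2: C_2 → C_1 acts by ∂[p,q,r] = [q,r] − [p,r] + [p,q]. For instance
  ∂DEF = EF − DF + DE,
  ∂ABF = BF − AF + AB.
The 10×10 boundary matrix has rank 6 and Smith normal form diag(1,1,1,1,1,1).

Boundary ∂_3: C_3 → C_2 sends each 3-simplex σ to the alternating sum Σ_i (−1)^i (σ with its i-th vertex removed). For instance
  ∂BDEF = DEF − BEF + BDF − BDE,
  ∂ADEF = DEF − AEF + ADF − ADE.
As a 10×5 matrix over Z this has rank 4, with invariant factors (1,1,1,1).

Reading off H_k = ker ∂_k / im ∂_{k+1}:

  H_0: rank C_0 − rank ∂_1 = 5 − 4 = 1, and the invariant factors of ∂_1 are all 1, so H_0 ≅ Z.
  H_1: rank ker ∂_1 − rank ∂_2 = (10 − 4) − 6 = 0, and the invariant factors of ∂_2 are all 1, so H_1 ≅ 0.
  H_2: rank ker ∂_2 − rank ∂_3 = (10 − 6) − 4 = 0, and the invariant factors of ∂_3 are all 1, so H_2 ≅ 0.
  H_3: rank ker ∂_3 − rank ∂_4 = (5 − 4) − 0 = 1, and there is no ∂_4, so H_3 ≅ Z.

As a check, the Euler characteristic is 5 − 10 + 10 − 5 = 0, which agrees with 1 − 0 + 0 − 1 = 0.
(K is a triangulation of the 3-sphere S^3.)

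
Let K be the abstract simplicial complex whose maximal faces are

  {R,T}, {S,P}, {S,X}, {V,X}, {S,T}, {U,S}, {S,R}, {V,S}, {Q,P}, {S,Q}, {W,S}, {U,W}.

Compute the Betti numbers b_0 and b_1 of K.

We work with the vertex ordering P < Q < R < S < T < U < V < W < X. The simplices of K, each written with vertices in increasing order, are:

  0-simplices (9): P, Q, R, S, T, U, V, W, X
  1-simplices (12): PQ, PS, QS, RS, RT, ST, SU, SV, SW, SX, UW, VX

so the chain groups are C_0 ≅ Z^9, C_1 ≅ Z^12.

The boundary map ∂_1: C_1 → C_0 is given by ∂[p,q] = [q] − [p]. For instance
  ∂PQ = Q − P.
This gives a 9×12 integer matrix of rank 8; reducing to Smith normal form yields diagonal entries (1,1,1,1,1,1,1,1).

Computing H_k = (kernel of ∂_k) / (image of ∂_{k+1}):

  H_0: rank C_0 − rank ∂_1 = 9 − 8 = 1, and the invariant factors of ∂_1 are all 1, so H_0 ≅ Z.
  H_1: rank ker ∂_1 − rank ∂_2 = (12 − 8) − 0 = 4, and there is no ∂_2, so H_1 ≅ Z^4.

Hence the Betti numbers are b_0 = 1, b_1 = 4.

b_0 = 1, b_1 = 4.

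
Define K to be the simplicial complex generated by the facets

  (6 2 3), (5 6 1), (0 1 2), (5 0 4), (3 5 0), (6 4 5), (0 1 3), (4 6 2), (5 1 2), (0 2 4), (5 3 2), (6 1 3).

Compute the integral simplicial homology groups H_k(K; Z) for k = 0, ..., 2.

Fix the vertex order 0 < 1 < 2 < 3 < 4 < 5 < 6 and write every simplex with vertices in increasing order. Then dim K = 2 and the simplices of K are:

  0-simplices (7): [0], [1], [2], [3], [4], [5], [6]
  1-simplices (18): [0,1], [0,2], [0,3], [0,4], [0,5], [1,2], [1,3], [1,5], [1,6], [2,3], [2,4], [2,5], [2,6], [3,5], [3,6], [4,5], [4,6], [5,6]
  2-simplices (12): [0,1,2], [0,1,3], [0,2,4], [0,3,5], [0,4,5], [1,2,5], [1,3,6], [1,5,6], [2,3,5], [2,3,6], [2,4,6], [4,5,6]

Hence C_0 ≅ Z^7, C_1 ≅ Z^18, C_2 ≅ Z^12.

∂_1: C_1 → C_0 maps an edge to its endpoints' difference, ∂[p,q] = q − p.
As a 7×18 matrix over Z this has rank 6, with invariant factors (1,1,1,1,1,1).

The boundary map ∂_2: C_2 → C_1 acts by ∂[p,q,r] = [q,r] − [p,r] + [p,q]. For instance
  ∂[0,1,3] = [1,3] − [0,3] + [0,1],
  ∂[2,4,6] = [4,6] − [2,6] + [2,4].
This gives a 18×12 integer matrix of rank 12; reducing to Smith normal form yields diagonal entries (1,1,1,1,1,1,1,1,1,1,1,2).

From H_k ≅ ker(∂_k) / im(∂_{k+1}) we obtain:

  H_0: rank C_0 − rank ∂_1 = 7 − 6 = 1, and the invariant factors of ∂_1 are all 1, so H_0 ≅ Z.
  H_1: rank ker ∂_1 − rank ∂_2 = (18 − 6) − 12 = 0, and ∂_2 has invariant factor 2 > 1, so H_1 ≅ Z/2Z.
  H_2: rank ker ∂_2 − rank ∂_3 = (12 − 12) − 0 = 0, and there is no ∂_3, so H_2 ≅ 0.

As a check, the Euler characteristic is 7 − 18 + 12 = 1, which agrees with 1 − 0 + 0 = 1.

H_0 ≅ Z,  H_1 ≅ Z/2Z,  H_2 = 0.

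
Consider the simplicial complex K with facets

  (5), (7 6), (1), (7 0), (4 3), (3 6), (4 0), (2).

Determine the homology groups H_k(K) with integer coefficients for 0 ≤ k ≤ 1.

Order the vertices as 0 < 1 < 2 < 3 < 4 < 5 < 6 < 7. Listing each simplex with vertices in this order, K has dimension 1 with simplices:

  0-simplices (8): [0], [1], [2], [3], [4], [5], [6], [7]
  1-simplices (5): [0,4], [0,7], [3,4], [3,6], [6,7]

giving chain groups C_0 ≅ Z^8, C_1 ≅ Z^5.

∂_1: C_1 → C_0 is given by ∂[p,q] = [q] − [p].
The 8×5 boundary matrix has rank 4 and Smith normal form diag(1,1,1,1).

Now H_k = ker ∂_k / im ∂_{k+1}, so:

  H_0: rank C_0 − rank ∂_1 = 8 − 4 = 4, and the invariant factors of ∂_1 are all 1, so H_0 = Z^4.
  H_1: rank ker ∂_1 − rank ∂_2 = (5 − 4) − 0 = 1, and there is no ∂_2, so H_1 = Z.

(K is a triangulation of the disjoint union of a set of 3 points and the circle S^1.)

H_0 = Z^4,  H_1 = Z.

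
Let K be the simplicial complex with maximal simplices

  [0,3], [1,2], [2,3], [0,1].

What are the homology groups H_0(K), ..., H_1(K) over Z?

H_0 = Z,  H_1 = Z.

K has 4 vertices, 4 edges.
rank ∂_0 = 0, rank ∂_1 = 3 ⇒ b_0 = 4 − 0 − 3 = 1; all invariant factors of ∂_1 are 1 so no torsion. So H_0 ≅ Z.
rank ∂_1 = 3, rank ∂_2 = 0 ⇒ b_1 = 4 − 3 − 0 = 1. So H_1 ≅ Z.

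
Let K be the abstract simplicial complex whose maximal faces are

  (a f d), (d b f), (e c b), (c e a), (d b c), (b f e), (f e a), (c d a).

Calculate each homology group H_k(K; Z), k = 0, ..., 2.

We work with the vertex ordering a < b < c < d < e < f. The simplices of K, each written with vertices in increasing order, are:

  0-simplices (6): a, b, c, d, e, f
  1-simplices (12): ac, ad, ae, af, bc, bd, be, bf, cd, ce, df, ef
  2-simplices (8): acd, ace, adf, aef, bcd, bce, bdf, bef

so the chain groups are C_0 ≅ Z^6, C_1 ≅ Z^12, C_2 ≅ Z^8.

Boundary ∂_1: C_1 → C_0 maps an edge to its endpoints' difference, ∂[p,q] = q − p. For instance
  ∂df = f − d.
The 6×12 boundary matrix has rank 5 and Smith normal form diag(1,1,1,1,1).

∂_2: C_2 → C_1 sends each 2-simplex [p,q,r] to [q,r] − [p,r] + [p,q]. For instance
  ∂bcd = cd − bd + bc,
  ∂bce = ce − be + bc.
The resulting 12×8 matrix has rank 7, and its Smith normal form has invariant factors (1,1,1,1,1,1,1).

Computing H_k = (kernel of ∂_k) / (image of ∂_{k+1}):

  H_0: rank C_0 − rank ∂_1 = 6 − 5 = 1, and the invariant factors of ∂_1 are all 1, so H_0 = Z.
  H_1: rank ker ∂_1 − rank ∂_2 = (12 − 5) − 7 = 0, and the invariant factors of ∂_2 are all 1, so H_1 = 0.
  H_2: rank ker ∂_2 − rank ∂_3 = (8 − 7) − 0 = 1, and there is no ∂_3, so H_2 = Z.

As a check, the Euler characteristic is 6 − 12 + 8 = 2, which agrees with 1 − 0 + 1 = 2.
(K is a triangulation of the 2-sphere S^2.)

H_0 = Z,  H_1 = 0,  H_2 = Z.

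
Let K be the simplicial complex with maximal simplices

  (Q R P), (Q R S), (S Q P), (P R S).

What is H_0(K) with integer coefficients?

K has 4 vertices, 6 edges, 4 triangles.
rank ∂_0 = 0, rank ∂_1 = 3 ⇒ b_0 = 4 − 0 − 3 = 1; all invariant factors of ∂_1 are 1 so no torsion. So H_0 = Z.

H_0 = Z.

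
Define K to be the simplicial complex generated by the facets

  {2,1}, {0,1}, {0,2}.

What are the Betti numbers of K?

b_0 = 1, b_1 = 1.

Fix the vertex order 0 < 1 < 2 and write every simplex with vertices in increasing order. Then dim K = 1 and the simplices of K are:

  0-simplices (3): [0], [1], [2]
  1-simplices (3): [0,1], [0,2], [1,2]

giving chain groups C_0 ≅ Z^3, C_1 ≅ Z^3.

∂_1: C_1 → C_0 sends each edge [p,q] (with p < q) to q − p. For instance
  ∂[1,2] = [2] − [1].
As a 3×3 matrix over Z this has rank 2, with invariant factors (1,1).

From H_k ≅ ker(∂_k) / im(∂_{k+1}) we obtain:

  H_0: rank C_0 − rank ∂_1 = 3 − 2 = 1, and the invariant factors of ∂_1 are all 1, so H_0 = Z.
  H_1: rank ker ∂_1 − rank ∂_2 = (3 − 2) − 0 = 1, and there is no ∂_2, so H_1 = Z.

(K is a triangulation of the circle S^1.)

Hence the Betti numbers are b_0 = 1, b_1 = 1.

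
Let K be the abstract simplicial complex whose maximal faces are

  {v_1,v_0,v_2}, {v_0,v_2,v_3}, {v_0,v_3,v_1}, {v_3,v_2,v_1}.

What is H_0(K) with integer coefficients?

H_0 ≅ Z.

Fix the vertex order v_0 < v_1 < v_2 < v_3 and write every simplex with vertices in increasing order. Then dim K = 2 and the simplices of K are:

  0-simplices (4): [v_0], [v_1], [v_2], [v_3]
  1-simplices (6): [v_0,v_1], [v_0,v_2], [v_0,v_3], [v_1,v_2], [v_1,v_3], [v_2,v_3]
  2-simplices (4): [v_0,v_1,v_2], [v_0,v_1,v_3], [v_0,v_2,v_3], [v_1,v_2,v_3]

giving chain groups C_0 ≅ Z^4, C_1 ≅ Z^6, C_2 ≅ Z^4.

Boundary ∂_1: C_1 → C_0 maps an edge to its endpoints' difference, ∂[p,q] = q − p. For instance
  ∂[v_0,v_2] = [v_2] − [v_0].
The resulting 4×6 matrix has rank 3, and its Smith normal form has invariant factors (1,1,1).

∂_2: C_2 → C_1 maps a triangle to the signed sum of its edges. For instance
  ∂[v_0,v_1,v_3] = [v_1,v_3] − [v_0,v_3] + [v_0,v_1],
  ∂[v_0,v_2,v_3] = [v_2,v_3] − [v_0,v_3] + [v_0,v_2].
As a 6×4 matrix over Z this has rank 3, with invariant factors (1,1,1).

From H_k ≅ ker(∂_k) / im(∂_{k+1}) we obtain:

  H_0: rank C_0 − rank ∂_1 = 4 − 3 = 1, and the invariant factors of ∂_1 are all 1, so H_0 = Z.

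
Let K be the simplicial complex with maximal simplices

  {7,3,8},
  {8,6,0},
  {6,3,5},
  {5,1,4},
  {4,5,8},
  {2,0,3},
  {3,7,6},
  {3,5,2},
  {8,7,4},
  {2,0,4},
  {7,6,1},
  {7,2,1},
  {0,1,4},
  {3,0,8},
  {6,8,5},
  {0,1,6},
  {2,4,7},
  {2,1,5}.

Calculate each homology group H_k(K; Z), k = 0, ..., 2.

K has 9 vertices, 27 edges, 18 triangles.
rank ∂_0 = 0, rank ∂_1 = 8 ⇒ b_0 = 9 − 0 − 8 = 1; all invariant factors of ∂_1 are 1 so no torsion. So H_0 ≅ Z.
rank ∂_1 = 8, rank ∂_2 = 18 ⇒ b_1 = 27 − 8 − 18 = 1; ∂_2 has invariant factor(s) [2] giving torsion. So H_1 ≅ Z ⊕ Z/2Z.
rank ∂_2 = 18, rank ∂_3 = 0 ⇒ b_2 = 18 − 18 − 0 = 0. So H_2 ≅ 0.

H_0 = Z,  H_1 = Z ⊕ Z/2Z,  H_2 = 0.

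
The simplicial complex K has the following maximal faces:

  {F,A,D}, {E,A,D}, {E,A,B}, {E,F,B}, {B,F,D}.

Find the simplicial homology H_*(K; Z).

H_0 ≅ Z,  H_1 ≅ Z,  H_2 = 0.

Fix the vertex order A < B < D < E < F and write every simplex with vertices in increasing order. Then dim K = 2 and the simplices of K are:

  0-simplices (5): A, B, D, E, F
  1-simplices (10): AB, AD, AE, AF, BD, BE, BF, DE, DF, EF
  2-simplices (5): ABE, ADE, ADF, BDF, BEF

so the chain groups are C_0 ≅ Z^5, C_1 ≅ Z^10, C_2 ≅ Z^5.

∂_1: C_1 → C_0 maps an edge to its endpoints' difference, ∂[p,q] = q − p. For instance
  ∂AD = D − A.
As a 5×10 matrix over Z this has rank 4, with invariant factors (1,1,1,1).

∂_2: C_2 → C_1 maps a triangle to the signed sum of its edges. For instance
  ∂ADE = DE − AE + AD,
  ∂BDF = DF − BF + BD.
This gives a 10×5 integer matrix of rank 5; reducing to Smith normal form yields diagonal entries (1,1,1,1,1).

From H_k ≅ ker(∂_k) / im(∂_{k+1}) we obtain:

  H_0: rank C_0 − rank ∂_1 = 5 − 4 = 1, and the invariant factors of ∂_1 are all 1, so H_0 = Z.
  H_1: rank ker ∂_1 − rank ∂_2 = (10 − 4) − 5 = 1, and the invariant factors of ∂_2 are all 1, so H_1 = Z.
  H_2: rank ker ∂_2 − rank ∂_3 = (5 − 5) − 0 = 0, and there is no ∂_3, so H_2 = 0.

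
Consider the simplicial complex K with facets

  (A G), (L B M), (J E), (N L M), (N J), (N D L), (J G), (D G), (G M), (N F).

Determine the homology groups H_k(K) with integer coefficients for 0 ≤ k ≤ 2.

Order the vertices as A < B < D < E < F < G < J < L < M < N. Listing each simplex with vertices in this order, K has dimension 2 with simplices:

  0-simplices (10): A, B, D, E, F, G, J, L, M, N
  1-simplices (14): AG, BL, BM, DG, DL, DN, EJ, FN, GJ, GM, JN, LM, LN, MN
  2-simplices (3): BLM, DLN, LMN

Hence C_0 ≅ Z^10, C_1 ≅ Z^14, C_2 ≅ Z^3.

∂_1: C_1 → C_0 maps an edge to its endpoints' difference, ∂[p,q] = q − p. For instance
  ∂FN = N − F.
The 10×14 boundary matrix has rank 9 and Smith normal form diag(1,1,1,1,1,1,1,1,1).

Boundary ∂_2: C_2 → C_1 sends each 2-simplex [p,q,r] to [q,r] − [p,r] + [p,q]. For instance
  ∂LMN = MN − LN + LM,
  ∂BLM = LM − BM + BL.
As a 14×3 matrix over Z this has rank 3, with invariant factors (1,1,1).

Reading off H_k = ker ∂_k / im ∂_{k+1}:

  H_0: rank C_0 − rank ∂_1 = 10 − 9 = 1, and the invariant factors of ∂_1 are all 1, so H_0 = Z.
  H_1: rank ker ∂_1 − rank ∂_2 = (14 − 9) − 3 = 2, and the invariant factors of ∂_2 are all 1, so H_1 = Z^2.
  H_2: rank ker ∂_2 − rank ∂_3 = (3 − 3) − 0 = 0, and there is no ∂_3, so H_2 = 0.

As a check, the Euler characteristic is 10 − 14 + 3 = -1, which agrees with 1 − 2 + 0 = -1.

H_0 ≅ Z,  H_1 ≅ Z^2,  H_2 = 0.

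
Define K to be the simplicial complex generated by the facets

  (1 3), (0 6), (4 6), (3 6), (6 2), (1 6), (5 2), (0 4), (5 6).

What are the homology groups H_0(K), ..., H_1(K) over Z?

Order the vertices as 0 < 1 < 2 < 3 < 4 < 5 < 6. Listing each simplex with vertices in this order, K has dimension 1 with simplices:

  0-simplices (7): [0], [1], [2], [3], [4], [5], [6]
  1-simplices (9): [0,4], [0,6], [1,3], [1,6], [2,5], [2,6], [3,6], [4,6], [5,6]

so the chain groups are C_0 ≅ Z^7, C_1 ≅ Z^9.

∂_1: C_1 → C_0 sends each edge [p,q] (with p < q) to q − p. For instance
  ∂[2,6] = [6] − [2].
The 7×9 boundary matrix has rank 6 and Smith normal form diag(1,1,1,1,1,1).

Now H_k = ker ∂_k / im ∂_{k+1}, so:

  H_0: rank C_0 − rank ∂_1 = 7 − 6 = 1, and the invariant factors of ∂_1 are all 1, so H_0 = Z.
  H_1: rank ker ∂_1 − rank ∂_2 = (9 − 6) − 0 = 3, and there is no ∂_2, so H_1 = Z^3.

As a check, the Euler characteristic is 7 − 9 = -2, which agrees with 1 − 3 = -2.

H_0 = Z,  H_1 = Z^3.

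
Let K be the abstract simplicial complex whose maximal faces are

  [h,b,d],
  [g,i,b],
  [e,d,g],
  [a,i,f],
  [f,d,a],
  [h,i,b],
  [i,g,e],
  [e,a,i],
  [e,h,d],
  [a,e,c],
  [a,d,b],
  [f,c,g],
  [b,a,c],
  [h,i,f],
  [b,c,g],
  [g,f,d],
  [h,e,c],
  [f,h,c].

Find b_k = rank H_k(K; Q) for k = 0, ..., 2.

We work with the vertex ordering a < b < c < d < e < f < g < h < i. The simplices of K, each written with vertices in increasing order, are:

  0-simplices (9): a, b, c, d, e, f, g, h, i
  1-simplices (27): ab, ac, ad, ae, af, ai, bc, bd, bg, bh, bi, ce, cf, cg, ch, de, df, dg, dh, eg, eh, ei, fg, fh, fi, gi, hi
  2-simplices (18): abc, abd, ace, adf, aei, afi, bcg, bdh, bgi, bhi, ceh, cfg, cfh, deg, deh, dfg, egi, fhi

giving chain groups C_0 ≅ Z^9, C_1 ≅ Z^27, C_2 ≅ Z^18.

The boundary map ∂_1: C_1 → C_0 sends each edge [p,q] (with p < q) to q − p. For instance
  ∂ch = h − c.
This gives a 9×27 integer matrix of rank 8; reducing to Smith normal form yields diagonal entries (1,1,1,1,1,1,1,1).

Boundary ∂_2: C_2 → C_1 acts by ∂[p,q,r] = [q,r] − [p,r] + [p,q]. For instance
  ∂abc = bc − ac + ab,
  ∂aei = ei − ai + ae.
The 27×18 boundary matrix has rank 17 and Smith normal form diag(1,1,1,1,1,1,1,1,1,1,1,1,1,1,1,1,1).

From H_k ≅ ker(∂_k) / im(∂_{k+1}) we obtain:

  H_0: rank C_0 − rank ∂_1 = 9 − 8 = 1, and the invariant factors of ∂_1 are all 1, so H_0 = Z.
  H_1: rank ker ∂_1 − rank ∂_2 = (27 − 8) − 17 = 2, and the invariant factors of ∂_2 are all 1, so H_1 = Z^2.
  H_2: rank ker ∂_2 − rank ∂_3 = (18 − 17) − 0 = 1, and there is no ∂_3, so H_2 = Z.

Hence the Betti numbers are b_0 = 1, b_1 = 2, b_2 = 1.

b_0 = 1, b_1 = 2, b_2 = 1.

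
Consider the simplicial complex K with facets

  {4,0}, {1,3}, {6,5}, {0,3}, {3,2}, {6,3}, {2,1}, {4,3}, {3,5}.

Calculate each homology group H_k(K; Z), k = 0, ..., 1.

Order the vertices as 0 < 1 < 2 < 3 < 4 < 5 < 6. Listing each simplex with vertices in this order, K has dimension 1 with simplices:

  0-simplices (7): [0], [1], [2], [3], [4], [5], [6]
  1-simplices (9): [0,3], [0,4], [1,2], [1,3], [2,3], [3,4], [3,5], [3,6], [5,6]

Hence C_0 ≅ Z^7, C_1 ≅ Z^9.

∂_1: C_1 → C_0 sends each edge [p,q] (with p < q) to q − p. For instance
  ∂[3,5] = [5] − [3].
The resulting 7×9 matrix has rank 6, and its Smith normal form has invariant factors (1,1,1,1,1,1).

Reading off H_k = ker ∂_k / im ∂_{k+1}:

  H_0: rank C_0 − rank ∂_1 = 7 − 6 = 1, and the invariant factors of ∂_1 are all 1, so H_0 = Z.
  H_1: rank ker ∂_1 − rank ∂_2 = (9 − 6) − 0 = 3, and there is no ∂_2, so H_1 = Z^3.

H_0 = Z,  H_1 = Z^3.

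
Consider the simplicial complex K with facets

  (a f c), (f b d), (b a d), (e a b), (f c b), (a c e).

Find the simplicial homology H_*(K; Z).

Fix the vertex order a < b < c < d < e < f and write every simplex with vertices in increasing order. Then dim K = 2 and the simplices of K are:

  0-simplices (6): a, b, c, d, e, f
  1-simplices (12): ab, ac, ad, ae, af, bc, bd, be, bf, ce, cf, df
  2-simplices (6): abd, abe, ace, acf, bcf, bdf

Hence C_0 ≅ Z^6, C_1 ≅ Z^12, C_2 ≅ Z^6.

The boundary map ∂_1: C_1 → C_0 maps an edge to its endpoints' difference, ∂[p,q] = q − p. For instance
  ∂bc = c − b.
This gives a 6×12 integer matrix of rank 5; reducing to Smith normal form yields diagonal entries (1,1,1,1,1).

∂_2: C_2 → C_1 acts by ∂[p,q,r] = [q,r] − [p,r] + [p,q]. For instance
  ∂abe = be − ae + ab,
  ∂abd = bd − ad + ab.
The resulting 12×6 matrix has rank 6, and its Smith normal form has invariant factors (1,1,1,1,1,1).

Now H_k = ker ∂_k / im ∂_{k+1}, so:

  H_0: rank C_0 − rank ∂_1 = 6 − 5 = 1, and the invariant factors of ∂_1 are all 1, so H_0 = Z.
  H_1: rank ker ∂_1 − rank ∂_2 = (12 − 5) − 6 = 1, and the invariant factors of ∂_2 are all 1, so H_1 = Z.
  H_2: rank ker ∂_2 − rank ∂_3 = (6 − 6) − 0 = 0, and there is no ∂_3, so H_2 = 0.

(K is a triangulation of the cylinder S^1 x I.)

H_0 ≅ Z,  H_1 ≅ Z,  H_2 = 0.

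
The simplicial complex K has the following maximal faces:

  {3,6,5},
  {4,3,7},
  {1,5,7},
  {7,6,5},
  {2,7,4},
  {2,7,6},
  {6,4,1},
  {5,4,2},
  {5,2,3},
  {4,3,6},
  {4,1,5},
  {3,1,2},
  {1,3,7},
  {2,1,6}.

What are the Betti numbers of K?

We work with the vertex ordering 1 < 2 < 3 < 4 < 5 < 6 < 7. The simplices of K, each written with vertices in increasing order, are:

  0-simplices (7): [1], [2], [3], [4], [5], [6], [7]
  1-simplices (21): [1,2], [1,3], [1,4], [1,5], [1,6], [1,7], [2,3], [2,4], [2,5], [2,6], [2,7], [3,4], [3,5], [3,6], [3,7], [4,5], [4,6], [4,7], [5,6], [5,7], [6,7]
  2-simplices (14): [1,2,3], [1,2,6], [1,3,7], [1,4,5], [1,4,6], [1,5,7], [2,3,5], [2,4,5], [2,4,7], [2,6,7], [3,4,6], [3,4,7], [3,5,6], [5,6,7]

Hence C_0 ≅ Z^7, C_1 ≅ Z^21, C_2 ≅ Z^14.

∂_1: C_1 → C_0 maps an edge to its endpoints' difference, ∂[p,q] = q − p.
As a 7×21 matrix over Z this has rank 6, with invariant factors (1,1,1,1,1,1).

Boundary ∂_2: C_2 → C_1 acts by ∂[p,q,r] = [q,r] − [p,r] + [p,q]. For instance
  ∂[3,4,6] = [4,6] − [3,6] + [3,4],
  ∂[3,4,7] = [4,7] − [3,7] + [3,4].
The 21×14 boundary matrix has rank 13 and Smith normal form diag(1,1,1,1,1,1,1,1,1,1,1,1,1).

Computing H_k = (kernel of ∂_k) / (image of ∂_{k+1}):

  H_0: rank C_0 − rank ∂_1 = 7 − 6 = 1, and the invariant factors of ∂_1 are all 1, so H_0 ≅ Z.
  H_1: rank ker ∂_1 − rank ∂_2 = (21 − 6) − 13 = 2, and the invariant factors of ∂_2 are all 1, so H_1 ≅ Z^2.
  H_2: rank ker ∂_2 − rank ∂_3 = (14 − 13) − 0 = 1, and there is no ∂_3, so H_2 ≅ Z.

As a check, the Euler characteristic is 7 − 21 + 14 = 0, which agrees with 1 − 2 + 1 = 0.

Hence the Betti numbers are b_0 = 1, b_1 = 2, b_2 = 1.

b_0 = 1, b_1 = 2, b_2 = 1.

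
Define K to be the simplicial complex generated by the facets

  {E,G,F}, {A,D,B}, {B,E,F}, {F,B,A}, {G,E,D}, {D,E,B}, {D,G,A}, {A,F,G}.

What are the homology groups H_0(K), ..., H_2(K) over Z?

H_0 ≅ Z,  H_1 = 0,  H_2 ≅ Z.

Take the total order A < B < D < E < F < G on the vertex set. Then K (dimension 2) consists of the simplices:

  0-simplices (6): A, B, D, E, F, G
  1-simplices (12): AB, AD, AF, AG, BD, BE, BF, DE, DG, EF, EG, FG
  2-simplices (8): ABD, ABF, ADG, AFG, BDE, BEF, DEG, EFG

so the chain groups are C_0 ≅ Z^6, C_1 ≅ Z^12, C_2 ≅ Z^8.

∂_1: C_1 → C_0 sends each edge [p,q] (with p < q) to q − p. For instance
  ∂AB = B − A.
As a 6×12 matrix over Z this has rank 5, with invariant factors (1,1,1,1,1).

Boundary ∂_2: C_2 → C_1 sends each 2-simplex [p,q,r] to [q,r] − [p,r] + [p,q]. For instance
  ∂BEF = EF − BF + BE,
  ∂AFG = FG − AG + AF.
This gives a 12×8 integer matrix of rank 7; reducing to Smith normal form yields diagonal entries (1,1,1,1,1,1,1).

From H_k ≅ ker(∂_k) / im(∂_{k+1}) we obtain:

  H_0: rank C_0 − rank ∂_1 = 6 − 5 = 1, and the invariant factors of ∂_1 are all 1, so H_0 ≅ Z.
  H_1: rank ker ∂_1 − rank ∂_2 = (12 − 5) − 7 = 0, and the invariant factors of ∂_2 are all 1, so H_1 ≅ 0.
  H_2: rank ker ∂_2 − rank ∂_3 = (8 − 7) − 0 = 1, and there is no ∂_3, so H_2 ≅ Z.

As a check, the Euler characteristic is 6 − 12 + 8 = 2, which agrees with 1 − 0 + 1 = 2.
(K is a triangulation of the 2-sphere S^2.)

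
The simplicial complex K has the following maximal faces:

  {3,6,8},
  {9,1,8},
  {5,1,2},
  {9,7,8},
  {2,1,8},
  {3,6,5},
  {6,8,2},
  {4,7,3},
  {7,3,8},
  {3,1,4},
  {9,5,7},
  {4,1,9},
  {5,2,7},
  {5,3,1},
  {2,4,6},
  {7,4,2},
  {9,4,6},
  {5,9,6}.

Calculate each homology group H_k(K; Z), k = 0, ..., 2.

Take the total order 1 < 2 < 3 < 4 < 5 < 6 < 7 < 8 < 9 on the vertex set. Then K (dimension 2) consists of the simplices:

  0-simplices (9): [1], [2], [3], [4], [5], [6], [7], [8], [9]
  1-simplices (27): (27 of them)
  2-simplices (18): [1,2,5], [1,2,8], [1,3,4], [1,3,5], [1,4,9], [1,8,9], [2,4,6], [2,4,7], [2,5,7], [2,6,8], [3,4,7], [3,5,6], [3,6,8], [3,7,8], [4,6,9], [5,6,9], [5,7,9], [7,8,9]

so the chain groups are C_0 ≅ Z^9, C_1 ≅ Z^27, C_2 ≅ Z^18.

The boundary map ∂_1: C_1 → C_0 sends each edge [p,q] (with p < q) to q − p. For instance
  ∂[4,9] = [9] − [4].
This gives a 9×27 integer matrix of rank 8; reducing to Smith normal form yields diagonal entries (1,1,1,1,1,1,1,1).

The boundary map ∂_2: C_2 → C_1 sends each 2-simplex [p,q,r] to [q,r] − [p,r] + [p,q]. For instance
  ∂[2,6,8] = [6,8] − [2,8] + [2,6],
  ∂[2,4,6] = [4,6] − [2,6] + [2,4].
The resulting 27×18 matrix has rank 17, and its Smith normal form has invariant factors (1,1,1,1,1,1,1,1,1,1,1,1,1,1,1,1,1).

From H_k ≅ ker(∂_k) / im(∂_{k+1}) we obtain:

  H_0: rank C_0 − rank ∂_1 = 9 − 8 = 1, and the invariant factors of ∂_1 are all 1, so H_0 ≅ Z.
  H_1: rank ker ∂_1 − rank ∂_2 = (27 − 8) − 17 = 2, and the invariant factors of ∂_2 are all 1, so H_1 ≅ Z^2.
  H_2: rank ker ∂_2 − rank ∂_3 = (18 − 17) − 0 = 1, and there is no ∂_3, so H_2 ≅ Z.

As a check, the Euler characteristic is 9 − 27 + 18 = 0, which agrees with 1 − 2 + 1 = 0.
(K is a triangulation of the torus T^2.)

H_0 ≅ Z,  H_1 ≅ Z^2,  H_2 ≅ Z.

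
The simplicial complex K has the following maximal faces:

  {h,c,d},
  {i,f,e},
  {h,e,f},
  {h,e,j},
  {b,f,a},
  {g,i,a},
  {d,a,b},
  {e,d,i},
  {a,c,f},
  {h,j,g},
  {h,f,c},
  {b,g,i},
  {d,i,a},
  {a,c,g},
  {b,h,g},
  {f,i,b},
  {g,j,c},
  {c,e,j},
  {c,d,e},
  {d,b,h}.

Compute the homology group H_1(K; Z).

Order the vertices as a < b < c < d < e < f < g < h < i < j. Listing each simplex with vertices in this order, K has dimension 2 with simplices:

  0-simplices (10): a, b, c, d, e, f, g, h, i, j
  1-simplices (30): ab, ac, ad, af, ag, ai, bd, bf, bg, bh, bi, cd, ce, cf, cg, ch, cj, de, dh, di, ef, eh, ei, ej, fh, fi, gh, gi, gj, hj
  2-simplices (20): abd, abf, acf, acg, adi, agi, bdh, bfi, bgh, bgi, cde, cdh, cej, cfh, cgj, dei, efh, efi, ehj, ghj

Hence C_0 ≅ Z^10, C_1 ≅ Z^30, C_2 ≅ Z^20.

The boundary map ∂_1: C_1 → C_0 is given by ∂[p,q] = [q] − [p]. For instance
  ∂cf = f − c.
As a 10×30 matrix over Z this has rank 9, with invariant factors (1,1,1,1,1,1,1,1,1).

∂_2: C_2 → C_1 sends each 2-simplex [p,q,r] to [q,r] − [p,r] + [p,q]. For instance
  ∂cej = ej − cj + ce,
  ∂cfh = fh − ch + cf.
As a 30×20 matrix over Z this has rank 20, with invariant factors (1,1,1,1,1,1,1,1,1,1,1,1,1,1,1,1,1,1,1,2).

Reading off H_k = ker ∂_k / im ∂_{k+1}:

  H_1: rank ker ∂_1 − rank ∂_2 = (30 − 9) − 20 = 1, and ∂_2 has invariant factor 2 > 1, so H_1 ≅ Z ⊕ Z_2.

(K is a triangulation of the Klein bottle.)

H_1 = Z ⊕ Z_2.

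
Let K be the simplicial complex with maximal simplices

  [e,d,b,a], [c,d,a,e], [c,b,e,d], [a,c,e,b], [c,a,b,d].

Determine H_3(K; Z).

Take the total order a < b < c < d < e on the vertex set. Then K (dimension 3) consists of the simplices:

  0-simplices (5): a, b, c, d, e
  1-simplices (10): ab, ac, ad, ae, bc, bd, be, cd, ce, de
  2-simplices (10): abc, abd, abe, acd, ace, ade, bcd, bce, bde, cde
  3-simplices (5): abcd, abce, abde, acde, bcde

so the chain groups are C_0 ≅ Z^5, C_1 ≅ Z^10, C_2 ≅ Z^10, C_3 ≅ Z^5.

The boundary map ∂_1: C_1 → C_0 is given by ∂[p,q] = [q] − [p].
As a 5×10 matrix over Z this has rank 4, with invariant factors (1,1,1,1).

Boundary ∂_2: C_2 → C_1 sends each 2-simplex [p,q,r] to [q,r] − [p,r] + [p,q]. For instance
  ∂bce = ce − be + bc,
  ∂abe = be − ae + ab.
This gives a 10×10 integer matrix of rank 6; reducing to Smith normal form yields diagonal entries (1,1,1,1,1,1).

∂_3: C_3 → C_2 sends each 3-simplex σ to the alternating sum Σ_i (−1)^i (σ with its i-th vertex removed). For instance
  ∂bcde = cde − bde + bce − bcd,
  ∂abde = bde − ade + abe − abd.
As a 10×5 matrix over Z this has rank 4, with invariant factors (1,1,1,1).

From H_k ≅ ker(∂_k) / im(∂_{k+1}) we obtain:

  H_3: rank ker ∂_3 − rank ∂_4 = (5 − 4) − 0 = 1, and there is no ∂_4, so H_3 = Z.

(K is a triangulation of the 3-sphere S^3.)

H_3 = Z.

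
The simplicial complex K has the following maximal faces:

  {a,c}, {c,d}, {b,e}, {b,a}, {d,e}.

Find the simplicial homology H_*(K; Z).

H_0 ≅ Z,  H_1 ≅ Z.

We work with the vertex ordering a < b < c < d < e. The simplices of K, each written with vertices in increasing order, are:

  0-simplices (5): a, b, c, d, e
  1-simplices (5): ab, ac, be, cd, de

giving chain groups C_0 ≅ Z^5, C_1 ≅ Z^5.

Boundary ∂_1: C_1 → C_0 sends each edge [p,q] (with p < q) to q − p. For instance
  ∂de = e − d.
The resulting 5×5 matrix has rank 4, and its Smith normal form has invariant factors (1,1,1,1).

Computing H_k = (kernel of ∂_k) / (image of ∂_{k+1}):

  H_0: rank C_0 − rank ∂_1 = 5 − 4 = 1, and the invariant factors of ∂_1 are all 1, so H_0 = Z.
  H_1: rank ker ∂_1 − rank ∂_2 = (5 − 4) − 0 = 1, and there is no ∂_2, so H_1 = Z.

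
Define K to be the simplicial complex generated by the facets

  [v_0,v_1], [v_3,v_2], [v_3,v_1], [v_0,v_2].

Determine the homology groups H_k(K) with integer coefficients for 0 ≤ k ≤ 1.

H_0 = Z,  H_1 = Z.

K has 4 vertices, 4 edges.
rank ∂_0 = 0, rank ∂_1 = 3 ⇒ b_0 = 4 − 0 − 3 = 1; all invariant factors of ∂_1 are 1 so no torsion. So H_0 ≅ Z.
rank ∂_1 = 3, rank ∂_2 = 0 ⇒ b_1 = 4 − 3 − 0 = 1. So H_1 ≅ Z.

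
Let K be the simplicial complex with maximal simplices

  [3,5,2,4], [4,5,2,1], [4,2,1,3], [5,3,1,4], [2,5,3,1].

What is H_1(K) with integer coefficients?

H_1 ≅ 0.

Order the vertices as 1 < 2 < 3 < 4 < 5. Listing each simplex with vertices in this order, K has dimension 3 with simplices:

  0-simplices (5): [1], [2], [3], [4], [5]
  1-simplices (10): [1,2], [1,3], [1,4], [1,5], [2,3], [2,4], [2,5], [3,4], [3,5], [4,5]
  2-simplices (10): [1,2,3], [1,2,4], [1,2,5], [1,3,4], [1,3,5], [1,4,5], [2,3,4], [2,3,5], [2,4,5], [3,4,5]
  3-simplices (5): [1,2,3,4], [1,2,3,5], [1,2,4,5], [1,3,4,5], [2,3,4,5]

so the chain groups are C_0 ≅ Z^5, C_1 ≅ Z^10, C_2 ≅ Z^10, C_3 ≅ Z^5.

Boundary ∂_1: C_1 → C_0 maps an edge to its endpoints' difference, ∂[p,q] = q − p.
As a 5×10 matrix over Z this has rank 4, with invariant factors (1,1,1,1).

Boundary ∂_2: C_2 → C_1 acts by ∂[p,q,r] = [q,r] − [p,r] + [p,q]. For instance
  ∂[1,2,3] = [2,3] − [1,3] + [1,2],
  ∂[3,4,5] = [4,5] − [3,5] + [3,4].
The resulting 10×10 matrix has rank 6, and its Smith normal form has invariant factors (1,1,1,1,1,1).

∂_3: C_3 → C_2 sends each 3-simplex σ to the alternating sum Σ_i (−1)^i (σ with its i-th vertex removed). For instance
  ∂[1,2,4,5] = [2,4,5] − [1,4,5] + [1,2,5] − [1,2,4],
  ∂[1,2,3,5] = [2,3,5] − [1,3,5] + [1,2,5] − [1,2,3].
As a 10×5 matrix over Z this has rank 4, with invariant factors (1,1,1,1).

Reading off H_k = ker ∂_k / im ∂_{k+1}:

  H_1: rank ker ∂_1 − rank ∂_2 = (10 − 4) − 6 = 0, and the invariant factors of ∂_2 are all 1, so H_1 = 0.

(K is a triangulation of the 3-sphere S^3.)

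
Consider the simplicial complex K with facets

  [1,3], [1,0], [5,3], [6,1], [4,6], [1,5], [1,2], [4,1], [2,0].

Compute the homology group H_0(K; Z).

Take the total order 0 < 1 < 2 < 3 < 4 < 5 < 6 on the vertex set. Then K (dimension 1) consists of the simplices:

  0-simplices (7): [0], [1], [2], [3], [4], [5], [6]
  1-simplices (9): [0,1], [0,2], [1,2], [1,3], [1,4], [1,5], [1,6], [3,5], [4,6]

Hence C_0 ≅ Z^7, C_1 ≅ Z^9.

The boundary map ∂_1: C_1 → C_0 is given by ∂[p,q] = [q] − [p]. For instance
  ∂[4,6] = [6] − [4].
The 7×9 boundary matrix has rank 6 and Smith normal form diag(1,1,1,1,1,1).

Computing H_k = (kernel of ∂_k) / (image of ∂_{k+1}):

  H_0: rank C_0 − rank ∂_1 = 7 − 6 = 1, and the invariant factors of ∂_1 are all 1, so H_0 = Z.

H_0 = Z.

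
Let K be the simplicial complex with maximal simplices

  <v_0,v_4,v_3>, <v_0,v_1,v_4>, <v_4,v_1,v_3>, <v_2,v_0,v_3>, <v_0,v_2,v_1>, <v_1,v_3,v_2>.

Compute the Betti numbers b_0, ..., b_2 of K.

b_0 = 1, b_1 = 0, b_2 = 1.

We work with the vertex ordering v_0 < v_1 < v_2 < v_3 < v_4. The simplices of K, each written with vertices in increasing order, are:

  0-simplices (5): [v_0], [v_1], [v_2], [v_3], [v_4]
  1-simplices (9): [v_0,v_1], [v_0,v_2], [v_0,v_3], [v_0,v_4], [v_1,v_2], [v_1,v_3], [v_1,v_4], [v_2,v_3], [v_3,v_4]
  2-simplices (6): [v_0,v_1,v_2], [v_0,v_1,v_4], [v_0,v_2,v_3], [v_0,v_3,v_4], [v_1,v_2,v_3], [v_1,v_3,v_4]

so the chain groups are C_0 ≅ Z^5, C_1 ≅ Z^9, C_2 ≅ Z^6.

Boundary ∂_1: C_1 → C_0 sends each edge [p,q] (with p < q) to q − p. For instance
  ∂[v_1,v_3] = [v_3] − [v_1].
The resulting 5×9 matrix has rank 4, and its Smith normal form has invariant factors (1,1,1,1).

∂_2: C_2 → C_1 maps a triangle to the signed sum of its edges. For instance
  ∂[v_0,v_1,v_2] = [v_1,v_2] − [v_0,v_2] + [v_0,v_1],
  ∂[v_1,v_2,v_3] = [v_2,v_3] − [v_1,v_3] + [v_1,v_2].
This gives a 9×6 integer matrix of rank 5; reducing to Smith normal form yields diagonal entries (1,1,1,1,1).

Now H_k = ker ∂_k / im ∂_{k+1}, so:

  H_0: rank C_0 − rank ∂_1 = 5 − 4 = 1, and the invariant factors of ∂_1 are all 1, so H_0 ≅ Z.
  H_1: rank ker ∂_1 − rank ∂_2 = (9 − 4) − 5 = 0, and the invariant factors of ∂_2 are all 1, so H_1 ≅ 0.
  H_2: rank ker ∂_2 − rank ∂_3 = (6 − 5) − 0 = 1, and there is no ∂_3, so H_2 ≅ Z.

(K is a triangulation of the 2-sphere S^2.)

Hence the Betti numbers are b_0 = 1, b_1 = 0, b_2 = 1.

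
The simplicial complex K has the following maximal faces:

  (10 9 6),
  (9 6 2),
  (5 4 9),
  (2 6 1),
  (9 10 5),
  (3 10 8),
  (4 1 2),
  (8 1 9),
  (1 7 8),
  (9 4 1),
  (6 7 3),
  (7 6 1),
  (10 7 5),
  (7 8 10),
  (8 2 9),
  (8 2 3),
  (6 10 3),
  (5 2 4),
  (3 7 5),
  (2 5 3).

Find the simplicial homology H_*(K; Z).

Fix the vertex order 1 < 2 < 3 < 4 < 5 < 6 < 7 < 8 < 9 < 10 and write every simplex with vertices in increasing order. Then dim K = 2 and the simplices of K are:

  0-simplices (10): [1], [2], [3], [4], [5], [6], [7], [8], [9], [10]
  1-simplices (30): (30 of them)
  2-simplices (20): (20 of them)

Hence C_0 ≅ Z^10, C_1 ≅ Z^30, C_2 ≅ Z^20.

∂_1: C_1 → C_0 sends each edge [p,q] (with p < q) to q − p.
The 10×30 boundary matrix has rank 9 and Smith normal form diag(1,1,1,1,1,1,1,1,1).

Boundary ∂_2: C_2 → C_1 sends each 2-simplex [p,q,r] to [q,r] − [p,r] + [p,q]. For instance
  ∂[1,2,4] = [2,4] − [1,4] + [1,2],
  ∂[3,8,10] = [8,10] − [3,10] + [3,8].
The resulting 30×20 matrix has rank 20, and its Smith normal form has invariant factors (1,1,1,1,1,1,1,1,1,1,1,1,1,1,1,1,1,1,1,2).

Now H_k = ker ∂_k / im ∂_{k+1}, so:

  H_0: rank C_0 − rank ∂_1 = 10 − 9 = 1, and the invariant factors of ∂_1 are all 1, so H_0 = Z.
  H_1: rank ker ∂_1 − rank ∂_2 = (30 − 9) − 20 = 1, and ∂_2 has invariant factor 2 > 1, so H_1 = Z ⊕ Z/2.
  H_2: rank ker ∂_2 − rank ∂_3 = (20 − 20) − 0 = 0, and there is no ∂_3, so H_2 = 0.

As a check, the Euler characteristic is 10 − 30 + 20 = 0, which agrees with 1 − 1 + 0 = 0.

H_0 ≅ Z,  H_1 ≅ Z ⊕ Z/2,  H_2 = 0.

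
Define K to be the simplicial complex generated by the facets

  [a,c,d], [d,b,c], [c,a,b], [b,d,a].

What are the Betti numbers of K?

K has 4 vertices, 6 edges, 4 triangles.
rank ∂_0 = 0, rank ∂_1 = 3 ⇒ b_0 = 4 − 0 − 3 = 1; all invariant factors of ∂_1 are 1 so no torsion. So H_0 ≅ Z.
rank ∂_1 = 3, rank ∂_2 = 3 ⇒ b_1 = 6 − 3 − 3 = 0; all invariant factors of ∂_2 are 1 so no torsion. So H_1 ≅ 0.
rank ∂_2 = 3, rank ∂_3 = 0 ⇒ b_2 = 4 − 3 − 0 = 1. So H_2 ≅ Z.

b_0 = 1, b_1 = 0, b_2 = 1.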